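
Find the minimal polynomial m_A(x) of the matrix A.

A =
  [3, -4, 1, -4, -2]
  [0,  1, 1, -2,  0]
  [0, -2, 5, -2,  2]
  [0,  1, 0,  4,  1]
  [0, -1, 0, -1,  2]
x^3 - 9*x^2 + 27*x - 27

The characteristic polynomial is χ_A(x) = (x - 3)^5, so the eigenvalues are known. The minimal polynomial is
  m_A(x) = Π_λ (x − λ)^{k_λ}
where k_λ is the size of the *largest* Jordan block for λ (equivalently, the smallest k with (A − λI)^k v = 0 for every generalised eigenvector v of λ).

  λ = 3: largest Jordan block has size 3, contributing (x − 3)^3

So m_A(x) = (x - 3)^3 = x^3 - 9*x^2 + 27*x - 27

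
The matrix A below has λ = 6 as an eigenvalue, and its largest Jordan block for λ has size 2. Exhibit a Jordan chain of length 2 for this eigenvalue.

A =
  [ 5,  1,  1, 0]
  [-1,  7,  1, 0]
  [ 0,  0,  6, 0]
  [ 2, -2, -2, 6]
A Jordan chain for λ = 6 of length 2:
v_1 = (-1, -1, 0, 2)ᵀ
v_2 = (1, 0, 0, 0)ᵀ

Let N = A − (6)·I. We want v_2 with N^2 v_2 = 0 but N^1 v_2 ≠ 0; then v_{j-1} := N · v_j for j = 2, …, 2.

Pick v_2 = (1, 0, 0, 0)ᵀ.
Then v_1 = N · v_2 = (-1, -1, 0, 2)ᵀ.

Sanity check: (A − (6)·I) v_1 = (0, 0, 0, 0)ᵀ = 0. ✓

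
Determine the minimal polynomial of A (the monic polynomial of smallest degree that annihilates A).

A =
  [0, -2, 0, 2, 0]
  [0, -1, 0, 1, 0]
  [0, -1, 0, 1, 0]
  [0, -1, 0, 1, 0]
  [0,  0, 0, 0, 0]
x^2

The characteristic polynomial is χ_A(x) = x^5, so the eigenvalues are known. The minimal polynomial is
  m_A(x) = Π_λ (x − λ)^{k_λ}
where k_λ is the size of the *largest* Jordan block for λ (equivalently, the smallest k with (A − λI)^k v = 0 for every generalised eigenvector v of λ).

  λ = 0: largest Jordan block has size 2, contributing (x − 0)^2

So m_A(x) = x^2 = x^2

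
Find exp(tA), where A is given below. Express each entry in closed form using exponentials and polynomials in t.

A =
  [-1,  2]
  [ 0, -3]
e^{tA} =
  [exp(-t), exp(-t) - exp(-3*t)]
  [0, exp(-3*t)]

Strategy: write A = P · J · P⁻¹ where J is a Jordan canonical form, so e^{tA} = P · e^{tJ} · P⁻¹, and e^{tJ} can be computed block-by-block.

A has Jordan form
J =
  [-3,  0]
  [ 0, -1]
(up to reordering of blocks).

Per-block formulas:
  For a 1×1 block at λ = -1: exp(t · [-1]) = [e^(-1t)].
  For a 1×1 block at λ = -3: exp(t · [-3]) = [e^(-3t)].

After assembling e^{tJ} and conjugating by P, we get:

e^{tA} =
  [exp(-t), exp(-t) - exp(-3*t)]
  [0, exp(-3*t)]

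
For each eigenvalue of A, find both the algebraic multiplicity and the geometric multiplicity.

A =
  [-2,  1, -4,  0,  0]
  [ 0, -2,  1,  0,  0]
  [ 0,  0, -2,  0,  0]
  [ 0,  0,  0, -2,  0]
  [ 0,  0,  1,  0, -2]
λ = -2: alg = 5, geom = 3

Step 1 — factor the characteristic polynomial to read off the algebraic multiplicities:
  χ_A(x) = (x + 2)^5

Step 2 — compute geometric multiplicities via the rank-nullity identity g(λ) = n − rank(A − λI):
  rank(A − (-2)·I) = 2, so dim ker(A − (-2)·I) = n − 2 = 3

Summary:
  λ = -2: algebraic multiplicity = 5, geometric multiplicity = 3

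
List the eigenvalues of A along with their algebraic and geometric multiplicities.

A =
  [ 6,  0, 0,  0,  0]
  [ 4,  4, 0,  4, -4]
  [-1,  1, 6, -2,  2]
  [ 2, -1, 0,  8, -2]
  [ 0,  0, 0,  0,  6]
λ = 6: alg = 5, geom = 3

Step 1 — factor the characteristic polynomial to read off the algebraic multiplicities:
  χ_A(x) = (x - 6)^5

Step 2 — compute geometric multiplicities via the rank-nullity identity g(λ) = n − rank(A − λI):
  rank(A − (6)·I) = 2, so dim ker(A − (6)·I) = n − 2 = 3

Summary:
  λ = 6: algebraic multiplicity = 5, geometric multiplicity = 3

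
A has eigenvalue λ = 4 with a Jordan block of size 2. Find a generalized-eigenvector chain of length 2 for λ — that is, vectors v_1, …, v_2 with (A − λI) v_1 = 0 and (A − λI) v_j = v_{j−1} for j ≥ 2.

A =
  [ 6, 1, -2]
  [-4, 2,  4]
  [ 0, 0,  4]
A Jordan chain for λ = 4 of length 2:
v_1 = (2, -4, 0)ᵀ
v_2 = (1, 0, 0)ᵀ

Let N = A − (4)·I. We want v_2 with N^2 v_2 = 0 but N^1 v_2 ≠ 0; then v_{j-1} := N · v_j for j = 2, …, 2.

Pick v_2 = (1, 0, 0)ᵀ.
Then v_1 = N · v_2 = (2, -4, 0)ᵀ.

Sanity check: (A − (4)·I) v_1 = (0, 0, 0)ᵀ = 0. ✓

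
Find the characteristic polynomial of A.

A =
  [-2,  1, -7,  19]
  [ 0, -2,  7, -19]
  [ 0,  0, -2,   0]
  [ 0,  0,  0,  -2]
x^4 + 8*x^3 + 24*x^2 + 32*x + 16

Expanding det(x·I − A) (e.g. by cofactor expansion or by noting that A is similar to its Jordan form J, which has the same characteristic polynomial as A) gives
  χ_A(x) = x^4 + 8*x^3 + 24*x^2 + 32*x + 16
which factors as (x + 2)^4. The eigenvalues (with algebraic multiplicities) are λ = -2 with multiplicity 4.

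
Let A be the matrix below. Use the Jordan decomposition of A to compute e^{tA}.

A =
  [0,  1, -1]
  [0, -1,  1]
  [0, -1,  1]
e^{tA} =
  [1, t, -t]
  [0, 1 - t, t]
  [0, -t, t + 1]

Strategy: write A = P · J · P⁻¹ where J is a Jordan canonical form, so e^{tA} = P · e^{tJ} · P⁻¹, and e^{tJ} can be computed block-by-block.

A has Jordan form
J =
  [0, 1, 0]
  [0, 0, 0]
  [0, 0, 0]
(up to reordering of blocks).

Per-block formulas:
  For a 2×2 Jordan block J_2(0): exp(t · J_2(0)) = e^(0t)·(I + t·N), where N is the 2×2 nilpotent shift.
  For a 1×1 block at λ = 0: exp(t · [0]) = [e^(0t)].

After assembling e^{tJ} and conjugating by P, we get:

e^{tA} =
  [1, t, -t]
  [0, 1 - t, t]
  [0, -t, t + 1]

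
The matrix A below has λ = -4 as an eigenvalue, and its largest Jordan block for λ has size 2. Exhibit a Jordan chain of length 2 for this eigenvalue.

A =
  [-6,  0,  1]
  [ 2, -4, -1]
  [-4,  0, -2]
A Jordan chain for λ = -4 of length 2:
v_1 = (-2, 2, -4)ᵀ
v_2 = (1, 0, 0)ᵀ

Let N = A − (-4)·I. We want v_2 with N^2 v_2 = 0 but N^1 v_2 ≠ 0; then v_{j-1} := N · v_j for j = 2, …, 2.

Pick v_2 = (1, 0, 0)ᵀ.
Then v_1 = N · v_2 = (-2, 2, -4)ᵀ.

Sanity check: (A − (-4)·I) v_1 = (0, 0, 0)ᵀ = 0. ✓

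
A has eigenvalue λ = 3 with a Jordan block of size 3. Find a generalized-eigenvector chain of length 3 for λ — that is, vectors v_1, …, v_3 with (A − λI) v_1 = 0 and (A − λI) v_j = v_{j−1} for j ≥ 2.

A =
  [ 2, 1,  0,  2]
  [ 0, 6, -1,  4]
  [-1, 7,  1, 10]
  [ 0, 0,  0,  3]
A Jordan chain for λ = 3 of length 3:
v_1 = (1, 1, 3, 0)ᵀ
v_2 = (-1, 0, -1, 0)ᵀ
v_3 = (1, 0, 0, 0)ᵀ

Let N = A − (3)·I. We want v_3 with N^3 v_3 = 0 but N^2 v_3 ≠ 0; then v_{j-1} := N · v_j for j = 3, …, 2.

Pick v_3 = (1, 0, 0, 0)ᵀ.
Then v_2 = N · v_3 = (-1, 0, -1, 0)ᵀ.
Then v_1 = N · v_2 = (1, 1, 3, 0)ᵀ.

Sanity check: (A − (3)·I) v_1 = (0, 0, 0, 0)ᵀ = 0. ✓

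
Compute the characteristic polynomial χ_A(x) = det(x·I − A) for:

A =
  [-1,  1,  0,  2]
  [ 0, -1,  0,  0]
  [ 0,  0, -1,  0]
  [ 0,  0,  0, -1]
x^4 + 4*x^3 + 6*x^2 + 4*x + 1

Expanding det(x·I − A) (e.g. by cofactor expansion or by noting that A is similar to its Jordan form J, which has the same characteristic polynomial as A) gives
  χ_A(x) = x^4 + 4*x^3 + 6*x^2 + 4*x + 1
which factors as (x + 1)^4. The eigenvalues (with algebraic multiplicities) are λ = -1 with multiplicity 4.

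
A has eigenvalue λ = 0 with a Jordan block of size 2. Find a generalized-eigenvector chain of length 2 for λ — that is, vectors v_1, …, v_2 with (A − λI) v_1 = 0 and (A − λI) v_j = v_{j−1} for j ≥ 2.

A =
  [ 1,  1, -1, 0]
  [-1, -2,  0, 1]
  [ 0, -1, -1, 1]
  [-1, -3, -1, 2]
A Jordan chain for λ = 0 of length 2:
v_1 = (1, -1, 0, -1)ᵀ
v_2 = (1, 0, 0, 0)ᵀ

Let N = A − (0)·I. We want v_2 with N^2 v_2 = 0 but N^1 v_2 ≠ 0; then v_{j-1} := N · v_j for j = 2, …, 2.

Pick v_2 = (1, 0, 0, 0)ᵀ.
Then v_1 = N · v_2 = (1, -1, 0, -1)ᵀ.

Sanity check: (A − (0)·I) v_1 = (0, 0, 0, 0)ᵀ = 0. ✓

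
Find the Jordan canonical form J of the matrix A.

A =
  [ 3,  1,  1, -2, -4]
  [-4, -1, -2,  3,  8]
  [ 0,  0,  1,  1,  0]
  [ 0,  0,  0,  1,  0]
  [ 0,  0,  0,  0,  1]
J_2(1) ⊕ J_2(1) ⊕ J_1(1)

The characteristic polynomial is
  det(x·I − A) = x^5 - 5*x^4 + 10*x^3 - 10*x^2 + 5*x - 1 = (x - 1)^5

Eigenvalues and multiplicities (the geometric multiplicity of λ is n − rank(A − λI), which equals the number of Jordan blocks for λ):
  λ = 1: algebraic multiplicity = 5, geometric multiplicity = 3

Determining the block sizes for each eigenvalue:
  λ = 1: with am = 5 and gm = 3, the partition is not yet determined (e.g. several partitions of 5 into 3 parts exist). Let N = A − (1)·I. Computing rank(N^1) = 2, rank(N^2) = 0; the number of blocks of size ≥ j is rank(N^{j−1}) − rank(N^j), giving [3, 2]. So we have 2 block(s) of size 2, 1 block(s) of size 1 → block sizes [2, 2, 1]

Assembling the blocks gives a Jordan form
J =
  [1, 1, 0, 0, 0]
  [0, 1, 0, 0, 0]
  [0, 0, 1, 1, 0]
  [0, 0, 0, 1, 0]
  [0, 0, 0, 0, 1]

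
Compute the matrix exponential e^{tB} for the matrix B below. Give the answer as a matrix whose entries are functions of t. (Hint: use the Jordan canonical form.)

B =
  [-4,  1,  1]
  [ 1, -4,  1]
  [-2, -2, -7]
e^{tB} =
  [t*exp(-5*t) + exp(-5*t), t*exp(-5*t), t*exp(-5*t)]
  [t*exp(-5*t), t*exp(-5*t) + exp(-5*t), t*exp(-5*t)]
  [-2*t*exp(-5*t), -2*t*exp(-5*t), -2*t*exp(-5*t) + exp(-5*t)]

Strategy: write B = P · J · P⁻¹ where J is a Jordan canonical form, so e^{tB} = P · e^{tJ} · P⁻¹, and e^{tJ} can be computed block-by-block.

B has Jordan form
J =
  [-5,  1,  0]
  [ 0, -5,  0]
  [ 0,  0, -5]
(up to reordering of blocks).

Per-block formulas:
  For a 2×2 Jordan block J_2(-5): exp(t · J_2(-5)) = e^(-5t)·(I + t·N), where N is the 2×2 nilpotent shift.
  For a 1×1 block at λ = -5: exp(t · [-5]) = [e^(-5t)].

After assembling e^{tJ} and conjugating by P, we get:

e^{tB} =
  [t*exp(-5*t) + exp(-5*t), t*exp(-5*t), t*exp(-5*t)]
  [t*exp(-5*t), t*exp(-5*t) + exp(-5*t), t*exp(-5*t)]
  [-2*t*exp(-5*t), -2*t*exp(-5*t), -2*t*exp(-5*t) + exp(-5*t)]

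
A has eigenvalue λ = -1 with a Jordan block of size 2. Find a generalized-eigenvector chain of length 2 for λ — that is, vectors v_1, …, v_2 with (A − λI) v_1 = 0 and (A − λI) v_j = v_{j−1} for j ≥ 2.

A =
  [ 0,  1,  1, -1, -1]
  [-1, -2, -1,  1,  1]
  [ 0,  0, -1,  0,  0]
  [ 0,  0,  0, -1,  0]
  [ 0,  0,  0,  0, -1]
A Jordan chain for λ = -1 of length 2:
v_1 = (1, -1, 0, 0, 0)ᵀ
v_2 = (1, 0, 0, 0, 0)ᵀ

Let N = A − (-1)·I. We want v_2 with N^2 v_2 = 0 but N^1 v_2 ≠ 0; then v_{j-1} := N · v_j for j = 2, …, 2.

Pick v_2 = (1, 0, 0, 0, 0)ᵀ.
Then v_1 = N · v_2 = (1, -1, 0, 0, 0)ᵀ.

Sanity check: (A − (-1)·I) v_1 = (0, 0, 0, 0, 0)ᵀ = 0. ✓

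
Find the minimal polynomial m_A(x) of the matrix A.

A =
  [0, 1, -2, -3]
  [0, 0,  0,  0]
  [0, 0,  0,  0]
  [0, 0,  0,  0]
x^2

The characteristic polynomial is χ_A(x) = x^4, so the eigenvalues are known. The minimal polynomial is
  m_A(x) = Π_λ (x − λ)^{k_λ}
where k_λ is the size of the *largest* Jordan block for λ (equivalently, the smallest k with (A − λI)^k v = 0 for every generalised eigenvector v of λ).

  λ = 0: largest Jordan block has size 2, contributing (x − 0)^2

So m_A(x) = x^2 = x^2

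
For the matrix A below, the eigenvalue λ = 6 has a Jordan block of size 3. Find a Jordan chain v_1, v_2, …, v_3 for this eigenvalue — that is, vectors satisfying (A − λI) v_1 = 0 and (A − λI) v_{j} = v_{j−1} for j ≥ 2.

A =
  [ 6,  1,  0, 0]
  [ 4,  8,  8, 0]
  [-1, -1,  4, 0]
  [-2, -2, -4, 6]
A Jordan chain for λ = 6 of length 3:
v_1 = (4, 0, -2, -4)ᵀ
v_2 = (0, 4, -1, -2)ᵀ
v_3 = (1, 0, 0, 0)ᵀ

Let N = A − (6)·I. We want v_3 with N^3 v_3 = 0 but N^2 v_3 ≠ 0; then v_{j-1} := N · v_j for j = 3, …, 2.

Pick v_3 = (1, 0, 0, 0)ᵀ.
Then v_2 = N · v_3 = (0, 4, -1, -2)ᵀ.
Then v_1 = N · v_2 = (4, 0, -2, -4)ᵀ.

Sanity check: (A − (6)·I) v_1 = (0, 0, 0, 0)ᵀ = 0. ✓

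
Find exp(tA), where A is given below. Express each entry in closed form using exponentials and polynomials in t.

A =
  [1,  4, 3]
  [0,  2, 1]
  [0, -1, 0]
e^{tA} =
  [exp(t), t^2*exp(t)/2 + 4*t*exp(t), t^2*exp(t)/2 + 3*t*exp(t)]
  [0, t*exp(t) + exp(t), t*exp(t)]
  [0, -t*exp(t), -t*exp(t) + exp(t)]

Strategy: write A = P · J · P⁻¹ where J is a Jordan canonical form, so e^{tA} = P · e^{tJ} · P⁻¹, and e^{tJ} can be computed block-by-block.

A has Jordan form
J =
  [1, 1, 0]
  [0, 1, 1]
  [0, 0, 1]
(up to reordering of blocks).

Per-block formulas:
  For a 3×3 Jordan block J_3(1): exp(t · J_3(1)) = e^(1t)·(I + t·N + (t^2/2)·N^2), where N is the 3×3 nilpotent shift.

After assembling e^{tJ} and conjugating by P, we get:

e^{tA} =
  [exp(t), t^2*exp(t)/2 + 4*t*exp(t), t^2*exp(t)/2 + 3*t*exp(t)]
  [0, t*exp(t) + exp(t), t*exp(t)]
  [0, -t*exp(t), -t*exp(t) + exp(t)]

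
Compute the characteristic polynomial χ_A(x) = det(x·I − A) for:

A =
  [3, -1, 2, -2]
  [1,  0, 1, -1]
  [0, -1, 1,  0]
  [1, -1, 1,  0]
x^4 - 4*x^3 + 6*x^2 - 4*x + 1

Expanding det(x·I − A) (e.g. by cofactor expansion or by noting that A is similar to its Jordan form J, which has the same characteristic polynomial as A) gives
  χ_A(x) = x^4 - 4*x^3 + 6*x^2 - 4*x + 1
which factors as (x - 1)^4. The eigenvalues (with algebraic multiplicities) are λ = 1 with multiplicity 4.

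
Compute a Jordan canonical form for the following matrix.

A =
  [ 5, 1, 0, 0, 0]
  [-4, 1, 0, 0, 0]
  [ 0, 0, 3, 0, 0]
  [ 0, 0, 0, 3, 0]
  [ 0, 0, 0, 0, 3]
J_2(3) ⊕ J_1(3) ⊕ J_1(3) ⊕ J_1(3)

The characteristic polynomial is
  det(x·I − A) = x^5 - 15*x^4 + 90*x^3 - 270*x^2 + 405*x - 243 = (x - 3)^5

Eigenvalues and multiplicities (the geometric multiplicity of λ is n − rank(A − λI), which equals the number of Jordan blocks for λ):
  λ = 3: algebraic multiplicity = 5, geometric multiplicity = 4

Determining the block sizes for each eigenvalue:
  λ = 3: 4 blocks summing to 5 forces exactly one block of size 2 and the rest size 1 → block sizes [2, 1, 1, 1]

Assembling the blocks gives a Jordan form
J =
  [3, 1, 0, 0, 0]
  [0, 3, 0, 0, 0]
  [0, 0, 3, 0, 0]
  [0, 0, 0, 3, 0]
  [0, 0, 0, 0, 3]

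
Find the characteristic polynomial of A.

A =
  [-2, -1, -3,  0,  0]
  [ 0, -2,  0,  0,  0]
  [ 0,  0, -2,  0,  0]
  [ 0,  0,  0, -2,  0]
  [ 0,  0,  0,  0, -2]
x^5 + 10*x^4 + 40*x^3 + 80*x^2 + 80*x + 32

Expanding det(x·I − A) (e.g. by cofactor expansion or by noting that A is similar to its Jordan form J, which has the same characteristic polynomial as A) gives
  χ_A(x) = x^5 + 10*x^4 + 40*x^3 + 80*x^2 + 80*x + 32
which factors as (x + 2)^5. The eigenvalues (with algebraic multiplicities) are λ = -2 with multiplicity 5.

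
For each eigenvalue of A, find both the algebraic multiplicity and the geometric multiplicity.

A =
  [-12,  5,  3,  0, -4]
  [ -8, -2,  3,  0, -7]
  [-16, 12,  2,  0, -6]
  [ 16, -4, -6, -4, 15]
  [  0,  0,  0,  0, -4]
λ = -4: alg = 5, geom = 2

Step 1 — factor the characteristic polynomial to read off the algebraic multiplicities:
  χ_A(x) = (x + 4)^5

Step 2 — compute geometric multiplicities via the rank-nullity identity g(λ) = n − rank(A − λI):
  rank(A − (-4)·I) = 3, so dim ker(A − (-4)·I) = n − 3 = 2

Summary:
  λ = -4: algebraic multiplicity = 5, geometric multiplicity = 2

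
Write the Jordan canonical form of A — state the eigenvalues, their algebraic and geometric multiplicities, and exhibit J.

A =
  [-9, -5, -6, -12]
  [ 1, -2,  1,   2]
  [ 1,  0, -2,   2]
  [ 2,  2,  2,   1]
J_3(-3) ⊕ J_1(-3)

The characteristic polynomial is
  det(x·I − A) = x^4 + 12*x^3 + 54*x^2 + 108*x + 81 = (x + 3)^4

Eigenvalues and multiplicities (the geometric multiplicity of λ is n − rank(A − λI), which equals the number of Jordan blocks for λ):
  λ = -3: algebraic multiplicity = 4, geometric multiplicity = 2

Determining the block sizes for each eigenvalue:
  λ = -3: with am = 4 and gm = 2, the partition is not yet determined (e.g. several partitions of 4 into 2 parts exist). Let N = A − (-3)·I. Computing rank(N^1) = 2, rank(N^2) = 1, rank(N^3) = 0; the number of blocks of size ≥ j is rank(N^{j−1}) − rank(N^j), giving [2, 1, 1]. So we have 1 block(s) of size 3, 1 block(s) of size 1 → block sizes [3, 1]

Assembling the blocks gives a Jordan form
J =
  [-3,  1,  0,  0]
  [ 0, -3,  1,  0]
  [ 0,  0, -3,  0]
  [ 0,  0,  0, -3]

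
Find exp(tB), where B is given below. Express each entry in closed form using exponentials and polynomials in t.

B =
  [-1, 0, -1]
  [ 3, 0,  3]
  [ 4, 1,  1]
e^{tB} =
  [-3*t^2/2 - t + 1, -t^2/2, -t]
  [9*t^2/2 + 3*t, 3*t^2/2 + 1, 3*t]
  [3*t^2/2 + 4*t, t^2/2 + t, t + 1]

Strategy: write B = P · J · P⁻¹ where J is a Jordan canonical form, so e^{tB} = P · e^{tJ} · P⁻¹, and e^{tJ} can be computed block-by-block.

B has Jordan form
J =
  [0, 1, 0]
  [0, 0, 1]
  [0, 0, 0]
(up to reordering of blocks).

Per-block formulas:
  For a 3×3 Jordan block J_3(0): exp(t · J_3(0)) = e^(0t)·(I + t·N + (t^2/2)·N^2), where N is the 3×3 nilpotent shift.

After assembling e^{tJ} and conjugating by P, we get:

e^{tB} =
  [-3*t^2/2 - t + 1, -t^2/2, -t]
  [9*t^2/2 + 3*t, 3*t^2/2 + 1, 3*t]
  [3*t^2/2 + 4*t, t^2/2 + t, t + 1]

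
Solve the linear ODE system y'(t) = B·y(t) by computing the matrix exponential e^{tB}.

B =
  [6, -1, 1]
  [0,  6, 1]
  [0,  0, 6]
e^{tB} =
  [exp(6*t), -t*exp(6*t), -t^2*exp(6*t)/2 + t*exp(6*t)]
  [0, exp(6*t), t*exp(6*t)]
  [0, 0, exp(6*t)]

Strategy: write B = P · J · P⁻¹ where J is a Jordan canonical form, so e^{tB} = P · e^{tJ} · P⁻¹, and e^{tJ} can be computed block-by-block.

B has Jordan form
J =
  [6, 1, 0]
  [0, 6, 1]
  [0, 0, 6]
(up to reordering of blocks).

Per-block formulas:
  For a 3×3 Jordan block J_3(6): exp(t · J_3(6)) = e^(6t)·(I + t·N + (t^2/2)·N^2), where N is the 3×3 nilpotent shift.

After assembling e^{tJ} and conjugating by P, we get:

e^{tB} =
  [exp(6*t), -t*exp(6*t), -t^2*exp(6*t)/2 + t*exp(6*t)]
  [0, exp(6*t), t*exp(6*t)]
  [0, 0, exp(6*t)]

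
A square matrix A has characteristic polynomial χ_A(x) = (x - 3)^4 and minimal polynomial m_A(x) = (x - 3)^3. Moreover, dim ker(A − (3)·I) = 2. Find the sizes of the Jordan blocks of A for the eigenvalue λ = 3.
Block sizes for λ = 3: [3, 1]

Step 1 — from the characteristic polynomial, algebraic multiplicity of λ = 3 is 4. From dim ker(A − (3)·I) = 2, there are exactly 2 Jordan blocks for λ = 3.
Step 2 — from the minimal polynomial, the factor (x − 3)^3 tells us the largest block for λ = 3 has size 3.
Step 3 — with total size 4, 2 blocks, and largest block 3, the block sizes (in nonincreasing order) are [3, 1].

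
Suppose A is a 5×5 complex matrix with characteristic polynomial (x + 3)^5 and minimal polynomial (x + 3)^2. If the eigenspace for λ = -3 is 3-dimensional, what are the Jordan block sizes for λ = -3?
Block sizes for λ = -3: [2, 2, 1]

Step 1 — from the characteristic polynomial, algebraic multiplicity of λ = -3 is 5. From dim ker(A − (-3)·I) = 3, there are exactly 3 Jordan blocks for λ = -3.
Step 2 — from the minimal polynomial, the factor (x + 3)^2 tells us the largest block for λ = -3 has size 2.
Step 3 — with total size 5, 3 blocks, and largest block 2, the block sizes (in nonincreasing order) are [2, 2, 1].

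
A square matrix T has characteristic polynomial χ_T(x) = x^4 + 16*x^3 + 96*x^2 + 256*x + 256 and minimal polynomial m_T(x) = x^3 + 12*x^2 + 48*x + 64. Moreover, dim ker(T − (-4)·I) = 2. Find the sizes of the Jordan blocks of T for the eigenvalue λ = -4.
Block sizes for λ = -4: [3, 1]

Step 1 — from the characteristic polynomial, algebraic multiplicity of λ = -4 is 4. From dim ker(T − (-4)·I) = 2, there are exactly 2 Jordan blocks for λ = -4.
Step 2 — from the minimal polynomial, the factor (x + 4)^3 tells us the largest block for λ = -4 has size 3.
Step 3 — with total size 4, 2 blocks, and largest block 3, the block sizes (in nonincreasing order) are [3, 1].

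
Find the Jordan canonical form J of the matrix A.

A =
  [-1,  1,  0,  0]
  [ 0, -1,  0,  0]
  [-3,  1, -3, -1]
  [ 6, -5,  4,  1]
J_2(-1) ⊕ J_2(-1)

The characteristic polynomial is
  det(x·I − A) = x^4 + 4*x^3 + 6*x^2 + 4*x + 1 = (x + 1)^4

Eigenvalues and multiplicities (the geometric multiplicity of λ is n − rank(A − λI), which equals the number of Jordan blocks for λ):
  λ = -1: algebraic multiplicity = 4, geometric multiplicity = 2

Determining the block sizes for each eigenvalue:
  λ = -1: with am = 4 and gm = 2, the partition is not yet determined (e.g. several partitions of 4 into 2 parts exist). Let N = A − (-1)·I. Computing rank(N^1) = 2, rank(N^2) = 0; the number of blocks of size ≥ j is rank(N^{j−1}) − rank(N^j), giving [2, 2]. So we have 2 block(s) of size 2 → block sizes [2, 2]

Assembling the blocks gives a Jordan form
J =
  [-1,  1,  0,  0]
  [ 0, -1,  0,  0]
  [ 0,  0, -1,  1]
  [ 0,  0,  0, -1]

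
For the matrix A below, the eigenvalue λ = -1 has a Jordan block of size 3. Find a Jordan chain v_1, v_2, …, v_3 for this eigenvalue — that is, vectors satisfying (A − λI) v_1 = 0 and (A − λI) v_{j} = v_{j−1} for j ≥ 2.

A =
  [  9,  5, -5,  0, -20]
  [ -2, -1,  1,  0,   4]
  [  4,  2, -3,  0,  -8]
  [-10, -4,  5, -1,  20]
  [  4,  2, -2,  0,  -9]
A Jordan chain for λ = -1 of length 3:
v_1 = (-10, 0, -4, 8, -4)ᵀ
v_2 = (10, -2, 4, -10, 4)ᵀ
v_3 = (1, 0, 0, 0, 0)ᵀ

Let N = A − (-1)·I. We want v_3 with N^3 v_3 = 0 but N^2 v_3 ≠ 0; then v_{j-1} := N · v_j for j = 3, …, 2.

Pick v_3 = (1, 0, 0, 0, 0)ᵀ.
Then v_2 = N · v_3 = (10, -2, 4, -10, 4)ᵀ.
Then v_1 = N · v_2 = (-10, 0, -4, 8, -4)ᵀ.

Sanity check: (A − (-1)·I) v_1 = (0, 0, 0, 0, 0)ᵀ = 0. ✓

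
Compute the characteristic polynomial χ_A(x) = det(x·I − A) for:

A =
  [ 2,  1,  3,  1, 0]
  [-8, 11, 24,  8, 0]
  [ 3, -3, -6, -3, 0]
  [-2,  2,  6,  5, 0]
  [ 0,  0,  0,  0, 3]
x^5 - 15*x^4 + 90*x^3 - 270*x^2 + 405*x - 243

Expanding det(x·I − A) (e.g. by cofactor expansion or by noting that A is similar to its Jordan form J, which has the same characteristic polynomial as A) gives
  χ_A(x) = x^5 - 15*x^4 + 90*x^3 - 270*x^2 + 405*x - 243
which factors as (x - 3)^5. The eigenvalues (with algebraic multiplicities) are λ = 3 with multiplicity 5.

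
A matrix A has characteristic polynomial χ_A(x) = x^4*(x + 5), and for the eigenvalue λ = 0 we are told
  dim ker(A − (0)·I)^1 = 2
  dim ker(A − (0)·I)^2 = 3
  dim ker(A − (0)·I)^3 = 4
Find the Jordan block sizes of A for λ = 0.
Block sizes for λ = 0: [3, 1]

From the dimensions of kernels of powers, the number of Jordan blocks of size at least j is d_j − d_{j−1} where d_j = dim ker(N^j) (with d_0 = 0). Computing the differences gives [2, 1, 1].
The number of blocks of size exactly k is (#blocks of size ≥ k) − (#blocks of size ≥ k + 1), so the partition is: 1 block(s) of size 1, 1 block(s) of size 3.
In nonincreasing order the block sizes are [3, 1].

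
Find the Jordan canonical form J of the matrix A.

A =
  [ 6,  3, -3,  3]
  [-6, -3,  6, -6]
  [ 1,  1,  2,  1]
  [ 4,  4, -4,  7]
J_2(3) ⊕ J_1(3) ⊕ J_1(3)

The characteristic polynomial is
  det(x·I − A) = x^4 - 12*x^3 + 54*x^2 - 108*x + 81 = (x - 3)^4

Eigenvalues and multiplicities (the geometric multiplicity of λ is n − rank(A − λI), which equals the number of Jordan blocks for λ):
  λ = 3: algebraic multiplicity = 4, geometric multiplicity = 3

Determining the block sizes for each eigenvalue:
  λ = 3: 3 blocks summing to 4 forces exactly one block of size 2 and the rest size 1 → block sizes [2, 1, 1]

Assembling the blocks gives a Jordan form
J =
  [3, 1, 0, 0]
  [0, 3, 0, 0]
  [0, 0, 3, 0]
  [0, 0, 0, 3]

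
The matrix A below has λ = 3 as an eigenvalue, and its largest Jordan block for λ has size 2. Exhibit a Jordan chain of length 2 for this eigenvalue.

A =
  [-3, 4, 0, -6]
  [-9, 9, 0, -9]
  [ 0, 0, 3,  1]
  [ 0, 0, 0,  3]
A Jordan chain for λ = 3 of length 2:
v_1 = (-6, -9, 0, 0)ᵀ
v_2 = (1, 0, 0, 0)ᵀ

Let N = A − (3)·I. We want v_2 with N^2 v_2 = 0 but N^1 v_2 ≠ 0; then v_{j-1} := N · v_j for j = 2, …, 2.

Pick v_2 = (1, 0, 0, 0)ᵀ.
Then v_1 = N · v_2 = (-6, -9, 0, 0)ᵀ.

Sanity check: (A − (3)·I) v_1 = (0, 0, 0, 0)ᵀ = 0. ✓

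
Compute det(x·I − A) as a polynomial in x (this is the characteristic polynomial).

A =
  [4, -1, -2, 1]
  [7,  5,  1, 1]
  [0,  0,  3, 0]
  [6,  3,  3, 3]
x^4 - 15*x^3 + 81*x^2 - 189*x + 162

Expanding det(x·I − A) (e.g. by cofactor expansion or by noting that A is similar to its Jordan form J, which has the same characteristic polynomial as A) gives
  χ_A(x) = x^4 - 15*x^3 + 81*x^2 - 189*x + 162
which factors as (x - 6)*(x - 3)^3. The eigenvalues (with algebraic multiplicities) are λ = 3 with multiplicity 3, λ = 6 with multiplicity 1.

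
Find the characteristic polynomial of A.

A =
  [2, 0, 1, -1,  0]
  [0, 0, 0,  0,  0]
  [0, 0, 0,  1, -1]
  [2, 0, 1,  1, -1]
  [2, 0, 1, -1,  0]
x^5 - 3*x^4 + 3*x^3 - x^2

Expanding det(x·I − A) (e.g. by cofactor expansion or by noting that A is similar to its Jordan form J, which has the same characteristic polynomial as A) gives
  χ_A(x) = x^5 - 3*x^4 + 3*x^3 - x^2
which factors as x^2*(x - 1)^3. The eigenvalues (with algebraic multiplicities) are λ = 0 with multiplicity 2, λ = 1 with multiplicity 3.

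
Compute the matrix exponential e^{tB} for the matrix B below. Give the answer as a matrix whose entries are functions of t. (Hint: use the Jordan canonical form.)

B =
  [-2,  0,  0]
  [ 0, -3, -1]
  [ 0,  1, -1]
e^{tB} =
  [exp(-2*t), 0, 0]
  [0, -t*exp(-2*t) + exp(-2*t), -t*exp(-2*t)]
  [0, t*exp(-2*t), t*exp(-2*t) + exp(-2*t)]

Strategy: write B = P · J · P⁻¹ where J is a Jordan canonical form, so e^{tB} = P · e^{tJ} · P⁻¹, and e^{tJ} can be computed block-by-block.

B has Jordan form
J =
  [-2,  1,  0]
  [ 0, -2,  0]
  [ 0,  0, -2]
(up to reordering of blocks).

Per-block formulas:
  For a 1×1 block at λ = -2: exp(t · [-2]) = [e^(-2t)].
  For a 2×2 Jordan block J_2(-2): exp(t · J_2(-2)) = e^(-2t)·(I + t·N), where N is the 2×2 nilpotent shift.

After assembling e^{tJ} and conjugating by P, we get:

e^{tB} =
  [exp(-2*t), 0, 0]
  [0, -t*exp(-2*t) + exp(-2*t), -t*exp(-2*t)]
  [0, t*exp(-2*t), t*exp(-2*t) + exp(-2*t)]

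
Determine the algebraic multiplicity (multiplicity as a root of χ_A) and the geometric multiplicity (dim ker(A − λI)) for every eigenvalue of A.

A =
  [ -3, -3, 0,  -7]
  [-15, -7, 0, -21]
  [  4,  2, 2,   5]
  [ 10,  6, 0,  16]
λ = 2: alg = 4, geom = 2

Step 1 — factor the characteristic polynomial to read off the algebraic multiplicities:
  χ_A(x) = (x - 2)^4

Step 2 — compute geometric multiplicities via the rank-nullity identity g(λ) = n − rank(A − λI):
  rank(A − (2)·I) = 2, so dim ker(A − (2)·I) = n − 2 = 2

Summary:
  λ = 2: algebraic multiplicity = 4, geometric multiplicity = 2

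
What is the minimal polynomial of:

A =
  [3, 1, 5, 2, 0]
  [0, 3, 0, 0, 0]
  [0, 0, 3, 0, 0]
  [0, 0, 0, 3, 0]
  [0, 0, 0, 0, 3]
x^2 - 6*x + 9

The characteristic polynomial is χ_A(x) = (x - 3)^5, so the eigenvalues are known. The minimal polynomial is
  m_A(x) = Π_λ (x − λ)^{k_λ}
where k_λ is the size of the *largest* Jordan block for λ (equivalently, the smallest k with (A − λI)^k v = 0 for every generalised eigenvector v of λ).

  λ = 3: largest Jordan block has size 2, contributing (x − 3)^2

So m_A(x) = (x - 3)^2 = x^2 - 6*x + 9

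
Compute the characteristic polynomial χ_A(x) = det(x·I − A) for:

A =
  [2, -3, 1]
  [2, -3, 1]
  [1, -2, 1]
x^3

Expanding det(x·I − A) (e.g. by cofactor expansion or by noting that A is similar to its Jordan form J, which has the same characteristic polynomial as A) gives
  χ_A(x) = x^3
which factors as x^3. The eigenvalues (with algebraic multiplicities) are λ = 0 with multiplicity 3.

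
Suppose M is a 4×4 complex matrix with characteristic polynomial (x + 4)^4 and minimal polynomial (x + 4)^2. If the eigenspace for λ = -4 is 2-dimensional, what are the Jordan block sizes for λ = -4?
Block sizes for λ = -4: [2, 2]

Step 1 — from the characteristic polynomial, algebraic multiplicity of λ = -4 is 4. From dim ker(M − (-4)·I) = 2, there are exactly 2 Jordan blocks for λ = -4.
Step 2 — from the minimal polynomial, the factor (x + 4)^2 tells us the largest block for λ = -4 has size 2.
Step 3 — with total size 4, 2 blocks, and largest block 2, the block sizes (in nonincreasing order) are [2, 2].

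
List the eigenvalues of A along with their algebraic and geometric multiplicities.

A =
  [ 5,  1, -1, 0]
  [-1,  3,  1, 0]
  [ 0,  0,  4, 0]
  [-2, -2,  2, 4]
λ = 4: alg = 4, geom = 3

Step 1 — factor the characteristic polynomial to read off the algebraic multiplicities:
  χ_A(x) = (x - 4)^4

Step 2 — compute geometric multiplicities via the rank-nullity identity g(λ) = n − rank(A − λI):
  rank(A − (4)·I) = 1, so dim ker(A − (4)·I) = n − 1 = 3

Summary:
  λ = 4: algebraic multiplicity = 4, geometric multiplicity = 3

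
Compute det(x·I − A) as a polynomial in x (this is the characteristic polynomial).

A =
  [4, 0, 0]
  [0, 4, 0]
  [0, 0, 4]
x^3 - 12*x^2 + 48*x - 64

Expanding det(x·I − A) (e.g. by cofactor expansion or by noting that A is similar to its Jordan form J, which has the same characteristic polynomial as A) gives
  χ_A(x) = x^3 - 12*x^2 + 48*x - 64
which factors as (x - 4)^3. The eigenvalues (with algebraic multiplicities) are λ = 4 with multiplicity 3.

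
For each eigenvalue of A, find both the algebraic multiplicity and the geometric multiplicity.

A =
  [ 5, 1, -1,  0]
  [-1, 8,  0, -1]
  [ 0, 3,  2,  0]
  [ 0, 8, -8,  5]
λ = 5: alg = 4, geom = 2

Step 1 — factor the characteristic polynomial to read off the algebraic multiplicities:
  χ_A(x) = (x - 5)^4

Step 2 — compute geometric multiplicities via the rank-nullity identity g(λ) = n − rank(A − λI):
  rank(A − (5)·I) = 2, so dim ker(A − (5)·I) = n − 2 = 2

Summary:
  λ = 5: algebraic multiplicity = 4, geometric multiplicity = 2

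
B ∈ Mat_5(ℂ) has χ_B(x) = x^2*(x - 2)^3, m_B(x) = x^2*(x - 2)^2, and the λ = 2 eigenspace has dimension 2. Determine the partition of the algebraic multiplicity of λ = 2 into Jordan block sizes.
Block sizes for λ = 2: [2, 1]

Step 1 — from the characteristic polynomial, algebraic multiplicity of λ = 2 is 3. From dim ker(B − (2)·I) = 2, there are exactly 2 Jordan blocks for λ = 2.
Step 2 — from the minimal polynomial, the factor (x − 2)^2 tells us the largest block for λ = 2 has size 2.
Step 3 — with total size 3, 2 blocks, and largest block 2, the block sizes (in nonincreasing order) are [2, 1].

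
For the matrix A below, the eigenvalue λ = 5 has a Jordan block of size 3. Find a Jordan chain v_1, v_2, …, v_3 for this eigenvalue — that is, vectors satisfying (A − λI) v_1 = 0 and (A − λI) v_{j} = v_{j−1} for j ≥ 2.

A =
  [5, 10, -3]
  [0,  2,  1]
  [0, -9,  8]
A Jordan chain for λ = 5 of length 3:
v_1 = (-3, 0, 0)ᵀ
v_2 = (10, -3, -9)ᵀ
v_3 = (0, 1, 0)ᵀ

Let N = A − (5)·I. We want v_3 with N^3 v_3 = 0 but N^2 v_3 ≠ 0; then v_{j-1} := N · v_j for j = 3, …, 2.

Pick v_3 = (0, 1, 0)ᵀ.
Then v_2 = N · v_3 = (10, -3, -9)ᵀ.
Then v_1 = N · v_2 = (-3, 0, 0)ᵀ.

Sanity check: (A − (5)·I) v_1 = (0, 0, 0)ᵀ = 0. ✓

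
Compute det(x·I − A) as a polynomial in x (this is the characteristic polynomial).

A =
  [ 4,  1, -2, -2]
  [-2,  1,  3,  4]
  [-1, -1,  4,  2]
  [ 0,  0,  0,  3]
x^4 - 12*x^3 + 54*x^2 - 108*x + 81

Expanding det(x·I − A) (e.g. by cofactor expansion or by noting that A is similar to its Jordan form J, which has the same characteristic polynomial as A) gives
  χ_A(x) = x^4 - 12*x^3 + 54*x^2 - 108*x + 81
which factors as (x - 3)^4. The eigenvalues (with algebraic multiplicities) are λ = 3 with multiplicity 4.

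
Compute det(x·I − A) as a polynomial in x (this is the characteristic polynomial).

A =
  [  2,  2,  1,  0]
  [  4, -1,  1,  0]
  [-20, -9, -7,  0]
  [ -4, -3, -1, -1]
x^4 + 7*x^3 + 18*x^2 + 20*x + 8

Expanding det(x·I − A) (e.g. by cofactor expansion or by noting that A is similar to its Jordan form J, which has the same characteristic polynomial as A) gives
  χ_A(x) = x^4 + 7*x^3 + 18*x^2 + 20*x + 8
which factors as (x + 1)*(x + 2)^3. The eigenvalues (with algebraic multiplicities) are λ = -2 with multiplicity 3, λ = -1 with multiplicity 1.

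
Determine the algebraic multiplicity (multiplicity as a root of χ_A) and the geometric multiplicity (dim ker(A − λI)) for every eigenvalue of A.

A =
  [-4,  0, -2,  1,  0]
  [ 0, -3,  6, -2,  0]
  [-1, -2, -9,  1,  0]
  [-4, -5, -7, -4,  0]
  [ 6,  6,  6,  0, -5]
λ = -5: alg = 5, geom = 3

Step 1 — factor the characteristic polynomial to read off the algebraic multiplicities:
  χ_A(x) = (x + 5)^5

Step 2 — compute geometric multiplicities via the rank-nullity identity g(λ) = n − rank(A − λI):
  rank(A − (-5)·I) = 2, so dim ker(A − (-5)·I) = n − 2 = 3

Summary:
  λ = -5: algebraic multiplicity = 5, geometric multiplicity = 3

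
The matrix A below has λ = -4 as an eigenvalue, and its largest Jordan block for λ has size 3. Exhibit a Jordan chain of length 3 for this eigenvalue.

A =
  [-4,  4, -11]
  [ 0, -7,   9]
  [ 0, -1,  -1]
A Jordan chain for λ = -4 of length 3:
v_1 = (-1, 0, 0)ᵀ
v_2 = (4, -3, -1)ᵀ
v_3 = (0, 1, 0)ᵀ

Let N = A − (-4)·I. We want v_3 with N^3 v_3 = 0 but N^2 v_3 ≠ 0; then v_{j-1} := N · v_j for j = 3, …, 2.

Pick v_3 = (0, 1, 0)ᵀ.
Then v_2 = N · v_3 = (4, -3, -1)ᵀ.
Then v_1 = N · v_2 = (-1, 0, 0)ᵀ.

Sanity check: (A − (-4)·I) v_1 = (0, 0, 0)ᵀ = 0. ✓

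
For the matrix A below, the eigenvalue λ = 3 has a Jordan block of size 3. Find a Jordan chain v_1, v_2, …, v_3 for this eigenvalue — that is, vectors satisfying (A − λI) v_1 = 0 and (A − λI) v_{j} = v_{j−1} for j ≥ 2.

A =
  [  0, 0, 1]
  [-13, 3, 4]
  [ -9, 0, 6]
A Jordan chain for λ = 3 of length 3:
v_1 = (0, 3, 0)ᵀ
v_2 = (-3, -13, -9)ᵀ
v_3 = (1, 0, 0)ᵀ

Let N = A − (3)·I. We want v_3 with N^3 v_3 = 0 but N^2 v_3 ≠ 0; then v_{j-1} := N · v_j for j = 3, …, 2.

Pick v_3 = (1, 0, 0)ᵀ.
Then v_2 = N · v_3 = (-3, -13, -9)ᵀ.
Then v_1 = N · v_2 = (0, 3, 0)ᵀ.

Sanity check: (A − (3)·I) v_1 = (0, 0, 0)ᵀ = 0. ✓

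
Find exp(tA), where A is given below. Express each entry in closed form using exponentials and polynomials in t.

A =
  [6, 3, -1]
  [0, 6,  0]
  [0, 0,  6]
e^{tA} =
  [exp(6*t), 3*t*exp(6*t), -t*exp(6*t)]
  [0, exp(6*t), 0]
  [0, 0, exp(6*t)]

Strategy: write A = P · J · P⁻¹ where J is a Jordan canonical form, so e^{tA} = P · e^{tJ} · P⁻¹, and e^{tJ} can be computed block-by-block.

A has Jordan form
J =
  [6, 1, 0]
  [0, 6, 0]
  [0, 0, 6]
(up to reordering of blocks).

Per-block formulas:
  For a 2×2 Jordan block J_2(6): exp(t · J_2(6)) = e^(6t)·(I + t·N), where N is the 2×2 nilpotent shift.
  For a 1×1 block at λ = 6: exp(t · [6]) = [e^(6t)].

After assembling e^{tJ} and conjugating by P, we get:

e^{tA} =
  [exp(6*t), 3*t*exp(6*t), -t*exp(6*t)]
  [0, exp(6*t), 0]
  [0, 0, exp(6*t)]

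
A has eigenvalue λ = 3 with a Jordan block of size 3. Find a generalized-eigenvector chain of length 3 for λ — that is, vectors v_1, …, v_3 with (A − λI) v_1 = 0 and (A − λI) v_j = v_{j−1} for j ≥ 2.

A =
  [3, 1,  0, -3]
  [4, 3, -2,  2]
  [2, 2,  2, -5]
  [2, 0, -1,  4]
A Jordan chain for λ = 3 of length 3:
v_1 = (-2, 0, -4, 0)ᵀ
v_2 = (0, 4, 2, 2)ᵀ
v_3 = (1, 0, 0, 0)ᵀ

Let N = A − (3)·I. We want v_3 with N^3 v_3 = 0 but N^2 v_3 ≠ 0; then v_{j-1} := N · v_j for j = 3, …, 2.

Pick v_3 = (1, 0, 0, 0)ᵀ.
Then v_2 = N · v_3 = (0, 4, 2, 2)ᵀ.
Then v_1 = N · v_2 = (-2, 0, -4, 0)ᵀ.

Sanity check: (A − (3)·I) v_1 = (0, 0, 0, 0)ᵀ = 0. ✓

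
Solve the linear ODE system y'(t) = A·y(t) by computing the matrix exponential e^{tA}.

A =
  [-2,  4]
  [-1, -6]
e^{tA} =
  [2*t*exp(-4*t) + exp(-4*t), 4*t*exp(-4*t)]
  [-t*exp(-4*t), -2*t*exp(-4*t) + exp(-4*t)]

Strategy: write A = P · J · P⁻¹ where J is a Jordan canonical form, so e^{tA} = P · e^{tJ} · P⁻¹, and e^{tJ} can be computed block-by-block.

A has Jordan form
J =
  [-4,  1]
  [ 0, -4]
(up to reordering of blocks).

Per-block formulas:
  For a 2×2 Jordan block J_2(-4): exp(t · J_2(-4)) = e^(-4t)·(I + t·N), where N is the 2×2 nilpotent shift.

After assembling e^{tJ} and conjugating by P, we get:

e^{tA} =
  [2*t*exp(-4*t) + exp(-4*t), 4*t*exp(-4*t)]
  [-t*exp(-4*t), -2*t*exp(-4*t) + exp(-4*t)]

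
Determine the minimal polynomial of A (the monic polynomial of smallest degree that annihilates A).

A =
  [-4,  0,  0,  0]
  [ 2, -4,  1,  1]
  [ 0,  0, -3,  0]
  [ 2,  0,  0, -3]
x^2 + 7*x + 12

The characteristic polynomial is χ_A(x) = (x + 3)^2*(x + 4)^2, so the eigenvalues are known. The minimal polynomial is
  m_A(x) = Π_λ (x − λ)^{k_λ}
where k_λ is the size of the *largest* Jordan block for λ (equivalently, the smallest k with (A − λI)^k v = 0 for every generalised eigenvector v of λ).

  λ = -4: largest Jordan block has size 1, contributing (x + 4)
  λ = -3: largest Jordan block has size 1, contributing (x + 3)

So m_A(x) = (x + 3)*(x + 4) = x^2 + 7*x + 12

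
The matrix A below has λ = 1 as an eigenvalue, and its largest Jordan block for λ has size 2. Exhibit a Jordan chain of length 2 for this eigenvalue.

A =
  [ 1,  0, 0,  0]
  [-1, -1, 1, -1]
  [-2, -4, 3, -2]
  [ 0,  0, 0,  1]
A Jordan chain for λ = 1 of length 2:
v_1 = (0, -1, -2, 0)ᵀ
v_2 = (1, 0, 0, 0)ᵀ

Let N = A − (1)·I. We want v_2 with N^2 v_2 = 0 but N^1 v_2 ≠ 0; then v_{j-1} := N · v_j for j = 2, …, 2.

Pick v_2 = (1, 0, 0, 0)ᵀ.
Then v_1 = N · v_2 = (0, -1, -2, 0)ᵀ.

Sanity check: (A − (1)·I) v_1 = (0, 0, 0, 0)ᵀ = 0. ✓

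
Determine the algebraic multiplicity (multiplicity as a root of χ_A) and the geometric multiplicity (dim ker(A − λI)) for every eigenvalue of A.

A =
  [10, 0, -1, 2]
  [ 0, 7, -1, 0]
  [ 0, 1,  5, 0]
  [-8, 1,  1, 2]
λ = 6: alg = 4, geom = 2

Step 1 — factor the characteristic polynomial to read off the algebraic multiplicities:
  χ_A(x) = (x - 6)^4

Step 2 — compute geometric multiplicities via the rank-nullity identity g(λ) = n − rank(A − λI):
  rank(A − (6)·I) = 2, so dim ker(A − (6)·I) = n − 2 = 2

Summary:
  λ = 6: algebraic multiplicity = 4, geometric multiplicity = 2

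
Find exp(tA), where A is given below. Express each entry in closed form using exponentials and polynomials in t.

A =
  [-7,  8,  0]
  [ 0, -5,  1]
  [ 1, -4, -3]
e^{tA} =
  [2*t^2*exp(-5*t) - 2*t*exp(-5*t) + exp(-5*t), -8*t^2*exp(-5*t) + 8*t*exp(-5*t), 4*t^2*exp(-5*t)]
  [t^2*exp(-5*t)/2, -2*t^2*exp(-5*t) + exp(-5*t), t^2*exp(-5*t) + t*exp(-5*t)]
  [t*exp(-5*t), -4*t*exp(-5*t), 2*t*exp(-5*t) + exp(-5*t)]

Strategy: write A = P · J · P⁻¹ where J is a Jordan canonical form, so e^{tA} = P · e^{tJ} · P⁻¹, and e^{tJ} can be computed block-by-block.

A has Jordan form
J =
  [-5,  1,  0]
  [ 0, -5,  1]
  [ 0,  0, -5]
(up to reordering of blocks).

Per-block formulas:
  For a 3×3 Jordan block J_3(-5): exp(t · J_3(-5)) = e^(-5t)·(I + t·N + (t^2/2)·N^2), where N is the 3×3 nilpotent shift.

After assembling e^{tJ} and conjugating by P, we get:

e^{tA} =
  [2*t^2*exp(-5*t) - 2*t*exp(-5*t) + exp(-5*t), -8*t^2*exp(-5*t) + 8*t*exp(-5*t), 4*t^2*exp(-5*t)]
  [t^2*exp(-5*t)/2, -2*t^2*exp(-5*t) + exp(-5*t), t^2*exp(-5*t) + t*exp(-5*t)]
  [t*exp(-5*t), -4*t*exp(-5*t), 2*t*exp(-5*t) + exp(-5*t)]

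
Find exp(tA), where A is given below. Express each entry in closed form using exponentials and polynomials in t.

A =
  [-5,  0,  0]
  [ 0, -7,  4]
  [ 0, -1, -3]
e^{tA} =
  [exp(-5*t), 0, 0]
  [0, -2*t*exp(-5*t) + exp(-5*t), 4*t*exp(-5*t)]
  [0, -t*exp(-5*t), 2*t*exp(-5*t) + exp(-5*t)]

Strategy: write A = P · J · P⁻¹ where J is a Jordan canonical form, so e^{tA} = P · e^{tJ} · P⁻¹, and e^{tJ} can be computed block-by-block.

A has Jordan form
J =
  [-5,  1,  0]
  [ 0, -5,  0]
  [ 0,  0, -5]
(up to reordering of blocks).

Per-block formulas:
  For a 1×1 block at λ = -5: exp(t · [-5]) = [e^(-5t)].
  For a 2×2 Jordan block J_2(-5): exp(t · J_2(-5)) = e^(-5t)·(I + t·N), where N is the 2×2 nilpotent shift.

After assembling e^{tJ} and conjugating by P, we get:

e^{tA} =
  [exp(-5*t), 0, 0]
  [0, -2*t*exp(-5*t) + exp(-5*t), 4*t*exp(-5*t)]
  [0, -t*exp(-5*t), 2*t*exp(-5*t) + exp(-5*t)]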